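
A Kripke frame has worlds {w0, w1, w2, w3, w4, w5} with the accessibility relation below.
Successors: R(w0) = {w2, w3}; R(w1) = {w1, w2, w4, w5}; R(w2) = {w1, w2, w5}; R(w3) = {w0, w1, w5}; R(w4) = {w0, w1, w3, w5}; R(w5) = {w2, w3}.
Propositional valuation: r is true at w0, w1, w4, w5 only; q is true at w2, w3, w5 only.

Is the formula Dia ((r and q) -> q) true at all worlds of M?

Yes

Let φ = Dia ((r and q) -> q). Evaluate φ at each world:
  w0 (successors {w2, w3}): φ is true.
  w1 (successors {w1, w2, w4, w5}): φ is true.
  w2 (successors {w1, w2, w5}): φ is true.
  w3 (successors {w0, w1, w5}): φ is true.
  w4 (successors {w0, w1, w3, w5}): φ is true.
  w5 (successors {w2, w3}): φ is true.
For instance, at w4:
  At w4: Dia ((r and q) -> q) requires (r and q) -> q at some successor in {w0, w1, w3, w5}.
    (r and q) -> q holds at w0, so Dia ((r and q) -> q) is true at w4.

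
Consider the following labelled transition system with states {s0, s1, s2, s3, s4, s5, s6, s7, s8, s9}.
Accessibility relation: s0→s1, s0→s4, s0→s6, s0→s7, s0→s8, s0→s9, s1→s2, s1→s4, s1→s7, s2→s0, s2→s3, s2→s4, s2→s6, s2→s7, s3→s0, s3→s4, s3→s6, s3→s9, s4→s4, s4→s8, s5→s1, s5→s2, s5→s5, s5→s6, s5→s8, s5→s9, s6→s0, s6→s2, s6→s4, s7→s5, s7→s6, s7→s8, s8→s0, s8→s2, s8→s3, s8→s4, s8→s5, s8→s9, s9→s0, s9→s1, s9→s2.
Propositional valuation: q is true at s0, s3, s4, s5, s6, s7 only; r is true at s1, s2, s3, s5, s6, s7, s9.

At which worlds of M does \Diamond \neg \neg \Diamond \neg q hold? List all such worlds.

s0, s1, s2, s3, s4, s5, s6, s7, s8, s9

Let φ = \Diamond \neg \neg \Diamond \neg q. Evaluate φ at each world:
  s0 (successors {s1, s4, s6, s7, s8, s9}): φ is true.
  s1 (successors {s2, s4, s7}): φ is true.
  s2 (successors {s0, s3, s4, s6, s7}): φ is true.
  s3 (successors {s0, s4, s6, s9}): φ is true.
  s4 (successors {s4, s8}): φ is true.
  s5 (successors {s1, s2, s5, s6, s8, s9}): φ is true.
  s6 (successors {s0, s2, s4}): φ is true.
  s7 (successors {s5, s6, s8}): φ is true.
  s8 (successors {s0, s2, s3, s4, s5, s9}): φ is true.
  s9 (successors {s0, s1, s2}): φ is true.
For instance, at s2:
  At s2: \Diamond \neg \neg \Diamond \neg q requires \neg \neg \Diamond \neg q at some successor in {s0, s3, s4, s6, s7}.
    \neg \neg \Diamond \neg q holds at s0, so \Diamond \neg \neg \Diamond \neg q is true at s2.
      At s0: \neg \Diamond \neg q is false, so \neg \neg \Diamond \neg q is true.
Satisfying worlds: {s0, s1, s2, s3, s4, s5, s6, s7, s8, s9}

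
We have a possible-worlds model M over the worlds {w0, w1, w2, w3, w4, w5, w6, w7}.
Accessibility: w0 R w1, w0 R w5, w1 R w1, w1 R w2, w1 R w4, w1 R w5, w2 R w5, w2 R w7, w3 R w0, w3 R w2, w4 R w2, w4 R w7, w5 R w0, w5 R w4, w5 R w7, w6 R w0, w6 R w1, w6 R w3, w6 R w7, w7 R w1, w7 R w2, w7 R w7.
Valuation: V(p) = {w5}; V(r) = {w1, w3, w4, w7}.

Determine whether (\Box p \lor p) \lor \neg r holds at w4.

No

Recall that \Box ψ holds at a world iff ψ holds at every accessible world, and \Diamond ψ holds iff ψ holds at some accessible world.
At w4: \Box p \lor p is false, \neg r is false, so (\Box p \lor p) \lor \neg r is false.
  At w4: \Box p is false, p is false, so \Box p \lor p is false.
    At w4: \Box p requires p at every successor {w2, w7}.
      p fails at w2, so \Box p is false at w4.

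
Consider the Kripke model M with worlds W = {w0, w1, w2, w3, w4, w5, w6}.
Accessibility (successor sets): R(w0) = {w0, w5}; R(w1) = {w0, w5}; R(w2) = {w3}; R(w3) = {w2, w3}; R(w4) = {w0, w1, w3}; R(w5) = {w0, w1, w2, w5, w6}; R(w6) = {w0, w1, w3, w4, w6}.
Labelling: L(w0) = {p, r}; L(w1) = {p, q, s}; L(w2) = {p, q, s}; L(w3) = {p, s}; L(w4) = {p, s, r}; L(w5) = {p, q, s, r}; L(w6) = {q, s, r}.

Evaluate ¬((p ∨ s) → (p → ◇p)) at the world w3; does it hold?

At w3: (p ∨ s) → (p → ◇p) is true, so ¬((p ∨ s) → (p → ◇p)) is false.
  At w3: p ∨ s is true, p → ◇p is true, so (p ∨ s) → (p → ◇p) is true.
    At w3: p is true, ◇p is true, so p → ◇p is true.
      At w3: ◇p requires p at some successor in {w2, w3}.
        p holds at w2, so ◇p is true at w3.

No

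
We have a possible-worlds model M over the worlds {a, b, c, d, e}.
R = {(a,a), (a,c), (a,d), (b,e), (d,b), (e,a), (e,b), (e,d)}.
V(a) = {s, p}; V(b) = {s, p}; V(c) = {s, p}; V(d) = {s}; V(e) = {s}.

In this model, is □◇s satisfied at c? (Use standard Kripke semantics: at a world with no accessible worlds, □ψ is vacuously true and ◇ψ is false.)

At c: no accessible worlds, so □◇s holds vacuously.

Yes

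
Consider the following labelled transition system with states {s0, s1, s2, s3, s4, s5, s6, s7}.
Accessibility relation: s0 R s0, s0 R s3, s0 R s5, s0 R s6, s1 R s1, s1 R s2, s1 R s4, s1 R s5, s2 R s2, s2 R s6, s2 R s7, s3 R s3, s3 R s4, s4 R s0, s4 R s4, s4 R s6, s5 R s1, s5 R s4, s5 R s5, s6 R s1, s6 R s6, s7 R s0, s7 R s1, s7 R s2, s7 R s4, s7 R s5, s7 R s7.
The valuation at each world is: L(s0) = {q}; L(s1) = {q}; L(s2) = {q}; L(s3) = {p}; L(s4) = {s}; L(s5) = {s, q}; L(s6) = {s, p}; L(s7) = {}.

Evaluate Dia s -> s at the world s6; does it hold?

Yes

At s6: Dia s is true, s is true, so Dia s -> s is true.
  At s6: Dia s requires s at some successor in {s1, s6}.
    s holds at s6, so Dia s is true at s6.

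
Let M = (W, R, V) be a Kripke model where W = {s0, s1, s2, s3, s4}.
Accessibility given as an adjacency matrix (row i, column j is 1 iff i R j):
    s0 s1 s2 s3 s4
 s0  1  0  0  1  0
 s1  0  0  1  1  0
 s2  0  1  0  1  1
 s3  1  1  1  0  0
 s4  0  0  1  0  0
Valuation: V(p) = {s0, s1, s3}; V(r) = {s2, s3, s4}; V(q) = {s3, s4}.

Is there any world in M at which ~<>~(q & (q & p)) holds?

Recall that <>ψ holds at a world iff ψ holds at some accessible world.
Let φ = ~<>~(q & (q & p)). Evaluate φ at each world:
  s0 (successors {s0, s3}): φ is false.
  s1 (successors {s2, s3}): φ is false.
  s2 (successors {s1, s3, s4}): φ is false.
  s3 (successors {s0, s1, s2}): φ is false.
  s4 (successors {s2}): φ is false.
For instance, at s3:
  At s3: <>~(q & (q & p)) is true, so ~<>~(q & (q & p)) is false.
    At s3: <>~(q & (q & p)) requires ~(q & (q & p)) at some successor in {s0, s1, s2}.
      ~(q & (q & p)) holds at s0, so <>~(q & (q & p)) is true at s3.

No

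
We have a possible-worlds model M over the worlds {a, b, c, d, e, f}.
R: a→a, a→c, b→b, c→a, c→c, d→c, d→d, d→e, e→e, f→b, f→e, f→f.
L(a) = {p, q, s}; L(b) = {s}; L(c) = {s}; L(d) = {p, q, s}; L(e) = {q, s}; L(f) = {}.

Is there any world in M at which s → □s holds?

Yes

Let φ = s → □s. Evaluate φ at each world:
  a (successors {a, c}): φ is true.
  b (successors {b}): φ is true.
  c (successors {a, c}): φ is true.
  d (successors {c, d, e}): φ is true.
  e (successors {e}): φ is true.
  f (successors {b, e, f}): φ is true.
Detail at a (witness):
  At a: s is true, □s is true, so s → □s is true.
    At a: □s requires s at every successor {a, c}.
      At a: s is true.
      At c: s is true.
    So □s is true at a.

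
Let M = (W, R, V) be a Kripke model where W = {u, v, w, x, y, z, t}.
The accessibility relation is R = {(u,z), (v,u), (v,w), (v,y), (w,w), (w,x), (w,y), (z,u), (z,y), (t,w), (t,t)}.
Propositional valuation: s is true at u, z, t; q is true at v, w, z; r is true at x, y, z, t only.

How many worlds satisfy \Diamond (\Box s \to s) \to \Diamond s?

6

Let φ = \Diamond (\Box s \to s) \to \Diamond s. Evaluate φ at each world:
  u (successors {z}): φ is true.
  v (successors {u, w, y}): φ is true.
  w (successors {w, x, y}): φ is false.
  x (successors ∅): φ is true.
  y (successors ∅): φ is true.
  z (successors {u, y}): φ is true.
  t (successors {w, t}): φ is true.
For instance, at z:
  At z: \Diamond (\Box s \to s) is true, \Diamond s is true, so \Diamond (\Box s \to s) \to \Diamond s is true.
    At z: \Diamond (\Box s \to s) requires \Box s \to s at some successor in {u, y}.
      \Box s \to s holds at u, so \Diamond (\Box s \to s) is true at z.
    At z: \Diamond s requires s at some successor in {u, y}.
      s holds at u, so \Diamond s is true at z.
Satisfying worlds: {u, v, x, y, z, t}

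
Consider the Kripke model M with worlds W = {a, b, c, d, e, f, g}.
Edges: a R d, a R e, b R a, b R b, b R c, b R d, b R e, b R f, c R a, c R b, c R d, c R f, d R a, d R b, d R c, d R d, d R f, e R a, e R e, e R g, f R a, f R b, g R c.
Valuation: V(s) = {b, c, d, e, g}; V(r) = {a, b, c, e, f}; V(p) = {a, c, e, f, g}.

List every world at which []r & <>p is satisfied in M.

f, g

Let φ = []r & <>p. Evaluate φ at each world:
  a (successors {d, e}): φ is false.
  b (successors {a, b, c, d, e, f}): φ is false.
  c (successors {a, b, d, f}): φ is false.
  d (successors {a, b, c, d, f}): φ is false.
  e (successors {a, e, g}): φ is false.
  f (successors {a, b}): φ is true.
  g (successors {c}): φ is true.
For instance, at b:
  At b: []r is false, <>p is true, so []r & <>p is false.
    At b: []r requires r at every successor {a, b, c, d, e, f}.
      r fails at d, so []r is false at b.
    At b: <>p requires p at some successor in {a, b, c, d, e, f}.
      p holds at a, so <>p is true at b.
Satisfying worlds: {f, g}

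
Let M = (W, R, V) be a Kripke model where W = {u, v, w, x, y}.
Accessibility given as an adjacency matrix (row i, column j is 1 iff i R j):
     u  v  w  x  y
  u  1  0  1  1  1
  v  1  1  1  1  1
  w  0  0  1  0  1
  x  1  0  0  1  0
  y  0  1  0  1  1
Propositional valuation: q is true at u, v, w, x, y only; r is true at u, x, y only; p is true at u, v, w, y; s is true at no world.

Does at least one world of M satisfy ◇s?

No

Let φ = ◇s. Evaluate φ at each world:
  u (successors {u, w, x, y}): φ is false.
  v (successors {u, v, w, x, y}): φ is false.
  w (successors {w, y}): φ is false.
  x (successors {u, x}): φ is false.
  y (successors {v, x, y}): φ is false.
For instance, at u:
  At u: ◇s requires s at some successor in {u, w, x, y}.
    At u: s is false.
    At w: s is false.
    At x: s is false.
    At y: s is false.
  So ◇s is false at u.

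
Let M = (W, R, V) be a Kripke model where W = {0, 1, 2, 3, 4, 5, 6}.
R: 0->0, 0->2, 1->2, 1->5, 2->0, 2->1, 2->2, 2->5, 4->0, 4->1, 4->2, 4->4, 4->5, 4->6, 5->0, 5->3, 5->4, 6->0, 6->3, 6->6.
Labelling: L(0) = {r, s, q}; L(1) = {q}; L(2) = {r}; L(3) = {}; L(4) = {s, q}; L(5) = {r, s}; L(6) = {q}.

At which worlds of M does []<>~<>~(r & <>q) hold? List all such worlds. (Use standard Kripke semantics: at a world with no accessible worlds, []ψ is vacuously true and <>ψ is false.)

Let φ = []<>~<>~(r & <>q). Evaluate φ at each world:
  0 (successors {0, 2}): φ is true.
  1 (successors {2, 5}): φ is true.
  2 (successors {0, 1, 2, 5}): φ is false.
  3 (successors ∅): φ is true.
  4 (successors {0, 1, 2, 4, 5, 6}): φ is false.
  5 (successors {0, 3, 4}): φ is false.
  6 (successors {0, 3, 6}): φ is false.
For instance, at 6:
  At 6: []<>~<>~(r & <>q) requires <>~<>~(r & <>q) at every successor {0, 3, 6}.
    <>~<>~(r & <>q) fails at 3, so []<>~<>~(r & <>q) is false at 6.
      At 3: no accessible worlds, so <>~<>~(r & <>q) is false.
Satisfying worlds: {0, 1, 3}

0, 1, 3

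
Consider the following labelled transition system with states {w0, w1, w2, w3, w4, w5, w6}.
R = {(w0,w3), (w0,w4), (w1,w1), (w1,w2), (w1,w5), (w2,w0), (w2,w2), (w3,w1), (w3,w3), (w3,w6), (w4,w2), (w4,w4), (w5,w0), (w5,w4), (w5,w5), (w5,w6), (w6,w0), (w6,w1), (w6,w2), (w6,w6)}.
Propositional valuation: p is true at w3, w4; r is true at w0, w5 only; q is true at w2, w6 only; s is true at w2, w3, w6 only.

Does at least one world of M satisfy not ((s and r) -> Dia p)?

No

Recall that Dia ψ holds at a world iff ψ holds at some accessible world.
Let φ = not ((s and r) -> Dia p). Evaluate φ at each world:
  w0 (successors {w3, w4}): φ is false.
  w1 (successors {w1, w2, w5}): φ is false.
  w2 (successors {w0, w2}): φ is false.
  w3 (successors {w1, w3, w6}): φ is false.
  w4 (successors {w2, w4}): φ is false.
  w5 (successors {w0, w4, w5, w6}): φ is false.
  w6 (successors {w0, w1, w2, w6}): φ is false.
For instance, at w0:
  At w0: (s and r) -> Dia p is true, so not ((s and r) -> Dia p) is false.
    At w0: s and r is false, Dia p is true, so (s and r) -> Dia p is true.
      At w0: Dia p requires p at some successor in {w3, w4}.
        p holds at w3, so Dia p is true at w0.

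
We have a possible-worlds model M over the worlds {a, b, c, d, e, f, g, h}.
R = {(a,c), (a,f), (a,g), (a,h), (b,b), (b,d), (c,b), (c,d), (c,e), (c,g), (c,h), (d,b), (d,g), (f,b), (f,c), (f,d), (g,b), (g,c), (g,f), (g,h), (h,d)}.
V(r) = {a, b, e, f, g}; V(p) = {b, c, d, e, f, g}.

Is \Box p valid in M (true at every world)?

Let φ = \Box p. Evaluate φ at each world:
  a (successors {c, f, g, h}): φ is false.
  b (successors {b, d}): φ is true.
  c (successors {b, d, e, g, h}): φ is false.
  d (successors {b, g}): φ is true.
  e (successors ∅): φ is true.
  f (successors {b, c, d}): φ is true.
  g (successors {b, c, f, h}): φ is false.
  h (successors {d}): φ is true.
Detail at a (counterexample):
  At a: \Box p requires p at every successor {c, f, g, h}.
    p fails at h, so \Box p is false at a.

No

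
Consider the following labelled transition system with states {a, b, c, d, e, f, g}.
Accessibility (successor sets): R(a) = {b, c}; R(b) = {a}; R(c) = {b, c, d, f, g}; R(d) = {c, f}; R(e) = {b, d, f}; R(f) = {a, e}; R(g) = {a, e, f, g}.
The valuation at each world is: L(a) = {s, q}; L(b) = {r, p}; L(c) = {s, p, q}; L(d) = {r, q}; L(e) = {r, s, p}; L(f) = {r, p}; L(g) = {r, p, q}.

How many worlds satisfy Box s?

2

Recall that Box ψ holds at a world iff ψ holds at every accessible world, and Dia ψ holds iff ψ holds at some accessible world.
Let φ = Box s. Evaluate φ at each world:
  a (successors {b, c}): φ is false.
  b (successors {a}): φ is true.
  c (successors {b, c, d, f, g}): φ is false.
  d (successors {c, f}): φ is false.
  e (successors {b, d, f}): φ is false.
  f (successors {a, e}): φ is true.
  g (successors {a, e, f, g}): φ is false.
For instance, at e:
  At e: Box s requires s at every successor {b, d, f}.
    s fails at b, so Box s is false at e.
Satisfying worlds: {b, f}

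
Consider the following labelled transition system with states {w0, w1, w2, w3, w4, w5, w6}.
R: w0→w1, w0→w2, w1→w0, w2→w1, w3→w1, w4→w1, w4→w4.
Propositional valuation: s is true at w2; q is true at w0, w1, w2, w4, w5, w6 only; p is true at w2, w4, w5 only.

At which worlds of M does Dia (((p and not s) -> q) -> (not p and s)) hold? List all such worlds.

Let φ = Dia (((p and not s) -> q) -> (not p and s)). Evaluate φ at each world:
  w0 (successors {w1, w2}): φ is false.
  w1 (successors {w0}): φ is false.
  w2 (successors {w1}): φ is false.
  w3 (successors {w1}): φ is false.
  w4 (successors {w1, w4}): φ is false.
  w5 (successors ∅): φ is false.
  w6 (successors ∅): φ is false.
For instance, at w4:
  At w4: Dia (((p and not s) -> q) -> (not p and s)) requires ((p and not s) -> q) -> (not p and s) at some successor in {w1, w4}.
    At w1: ((p and not s) -> q) -> (not p and s) is false.
    At w4: ((p and not s) -> q) -> (not p and s) is false.
  So Dia (((p and not s) -> q) -> (not p and s)) is false at w4.
Satisfying worlds: none.

none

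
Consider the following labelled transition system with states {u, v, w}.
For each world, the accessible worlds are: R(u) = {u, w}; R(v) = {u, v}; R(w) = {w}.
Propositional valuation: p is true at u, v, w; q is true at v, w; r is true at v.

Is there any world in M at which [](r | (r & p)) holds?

Recall that []ψ holds at a world iff ψ holds at every accessible world, and <>ψ holds iff ψ holds at some accessible world.
Let φ = [](r | (r & p)). Evaluate φ at each world:
  u (successors {u, w}): φ is false.
  v (successors {u, v}): φ is false.
  w (successors {w}): φ is false.
For instance, at u:
  At u: [](r | (r & p)) requires r | (r & p) at every successor {u, w}.
    r | (r & p) fails at u, so [](r | (r & p)) is false at u.

No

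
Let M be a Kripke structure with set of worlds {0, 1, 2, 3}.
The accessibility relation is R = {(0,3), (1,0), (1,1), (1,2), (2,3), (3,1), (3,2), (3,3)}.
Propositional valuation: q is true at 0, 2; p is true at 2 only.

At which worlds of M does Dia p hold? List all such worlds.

Let φ = Dia p. Evaluate φ at each world:
  0 (successors {3}): φ is false.
  1 (successors {0, 1, 2}): φ is true.
  2 (successors {3}): φ is false.
  3 (successors {1, 2, 3}): φ is true.
For instance, at 3:
  At 3: Dia p requires p at some successor in {1, 2, 3}.
    p holds at 2, so Dia p is true at 3.
Satisfying worlds: {1, 3}

1, 3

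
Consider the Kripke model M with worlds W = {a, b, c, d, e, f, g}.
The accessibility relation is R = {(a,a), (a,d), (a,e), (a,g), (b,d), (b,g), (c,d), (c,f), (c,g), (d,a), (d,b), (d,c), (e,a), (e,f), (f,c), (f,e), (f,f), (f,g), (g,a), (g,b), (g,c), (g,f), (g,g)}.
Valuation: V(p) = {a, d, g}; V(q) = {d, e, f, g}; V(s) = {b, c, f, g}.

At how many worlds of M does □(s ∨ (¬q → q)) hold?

Let φ = □(s ∨ (¬q → q)). Evaluate φ at each world:
  a (successors {a, d, e, g}): φ is false.
  b (successors {d, g}): φ is true.
  c (successors {d, f, g}): φ is true.
  d (successors {a, b, c}): φ is false.
  e (successors {a, f}): φ is false.
  f (successors {c, e, f, g}): φ is true.
  g (successors {a, b, c, f, g}): φ is false.
For instance, at g:
  At g: □(s ∨ (¬q → q)) requires s ∨ (¬q → q) at every successor {a, b, c, f, g}.
    s ∨ (¬q → q) fails at a, so □(s ∨ (¬q → q)) is false at g.
Satisfying worlds: {b, c, f}

3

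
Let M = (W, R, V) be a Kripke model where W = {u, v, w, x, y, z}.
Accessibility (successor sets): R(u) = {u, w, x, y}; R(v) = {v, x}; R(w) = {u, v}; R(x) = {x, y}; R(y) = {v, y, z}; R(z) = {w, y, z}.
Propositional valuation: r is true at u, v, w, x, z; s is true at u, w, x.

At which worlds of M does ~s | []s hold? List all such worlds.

v, y, z

Recall that []ψ holds at a world iff ψ holds at every accessible world, and <>ψ holds iff ψ holds at some accessible world.
Let φ = ~s | []s. Evaluate φ at each world:
  u (successors {u, w, x, y}): φ is false.
  v (successors {v, x}): φ is true.
  w (successors {u, v}): φ is false.
  x (successors {x, y}): φ is false.
  y (successors {v, y, z}): φ is true.
  z (successors {w, y, z}): φ is true.
For instance, at y:
  At y: ~s is true, []s is false, so ~s | []s is true.
    At y: []s requires s at every successor {v, y, z}.
      s fails at v, so []s is false at y.
Satisfying worlds: {v, y, z}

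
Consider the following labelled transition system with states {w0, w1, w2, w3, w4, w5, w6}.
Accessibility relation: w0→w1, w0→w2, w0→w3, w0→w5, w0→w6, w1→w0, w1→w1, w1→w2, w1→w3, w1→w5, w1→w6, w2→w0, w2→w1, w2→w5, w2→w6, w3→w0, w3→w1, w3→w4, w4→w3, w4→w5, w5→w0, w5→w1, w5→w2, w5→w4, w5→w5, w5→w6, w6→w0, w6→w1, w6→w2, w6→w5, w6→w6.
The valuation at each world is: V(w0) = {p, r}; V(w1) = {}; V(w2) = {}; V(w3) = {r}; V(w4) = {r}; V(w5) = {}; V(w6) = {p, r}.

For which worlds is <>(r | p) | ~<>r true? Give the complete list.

w0, w1, w2, w3, w4, w5, w6

Recall that <>ψ holds at a world iff ψ holds at some accessible world.
Let φ = <>(r | p) | ~<>r. Evaluate φ at each world:
  w0 (successors {w1, w2, w3, w5, w6}): φ is true.
  w1 (successors {w0, w1, w2, w3, w5, w6}): φ is true.
  w2 (successors {w0, w1, w5, w6}): φ is true.
  w3 (successors {w0, w1, w4}): φ is true.
  w4 (successors {w3, w5}): φ is true.
  w5 (successors {w0, w1, w2, w4, w5, w6}): φ is true.
  w6 (successors {w0, w1, w2, w5, w6}): φ is true.
For instance, at w5:
  At w5: <>(r | p) is true, ~<>r is false, so <>(r | p) | ~<>r is true.
    At w5: <>(r | p) requires r | p at some successor in {w0, w1, w2, w4, w5, w6}.
      r | p holds at w0, so <>(r | p) is true at w5.
    At w5: <>r is true, so ~<>r is false.
      At w5: <>r requires r at some successor in {w0, w1, w2, w4, w5, w6}.
        r holds at w0, so <>r is true at w5.
Satisfying worlds: {w0, w1, w2, w3, w4, w5, w6}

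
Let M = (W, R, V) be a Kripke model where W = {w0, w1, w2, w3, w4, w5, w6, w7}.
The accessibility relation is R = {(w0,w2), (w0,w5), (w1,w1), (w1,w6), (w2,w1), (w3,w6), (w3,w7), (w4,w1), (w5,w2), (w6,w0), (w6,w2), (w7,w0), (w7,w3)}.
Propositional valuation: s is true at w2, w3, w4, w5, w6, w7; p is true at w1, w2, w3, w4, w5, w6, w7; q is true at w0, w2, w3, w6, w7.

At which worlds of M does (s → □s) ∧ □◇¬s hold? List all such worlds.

Let φ = (s → □s) ∧ □◇¬s. Evaluate φ at each world:
  w0 (successors {w2, w5}): φ is false.
  w1 (successors {w1, w6}): φ is true.
  w2 (successors {w1}): φ is false.
  w3 (successors {w6, w7}): φ is true.
  w4 (successors {w1}): φ is false.
  w5 (successors {w2}): φ is true.
  w6 (successors {w0, w2}): φ is false.
  w7 (successors {w0, w3}): φ is false.
For instance, at w6:
  At w6: s → □s is false, □◇¬s is false, so (s → □s) ∧ □◇¬s is false.
    At w6: s is true, □s is false, so s → □s is false.
      At w6: □s requires s at every successor {w0, w2}.
        s fails at w0, so □s is false at w6.
    At w6: □◇¬s requires ◇¬s at every successor {w0, w2}.
      ◇¬s fails at w0, so □◇¬s is false at w6.
Satisfying worlds: {w1, w3, w5}

w1, w3, w5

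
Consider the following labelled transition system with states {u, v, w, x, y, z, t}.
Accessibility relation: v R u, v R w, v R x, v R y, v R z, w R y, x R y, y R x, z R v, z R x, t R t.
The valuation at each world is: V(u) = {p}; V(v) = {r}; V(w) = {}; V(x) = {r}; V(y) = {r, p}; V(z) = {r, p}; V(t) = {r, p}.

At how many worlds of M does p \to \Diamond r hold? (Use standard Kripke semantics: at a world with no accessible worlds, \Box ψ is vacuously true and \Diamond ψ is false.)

6

Recall that \Diamond ψ holds at a world iff ψ holds at some accessible world.
Let φ = p \to \Diamond r. Evaluate φ at each world:
  u (successors ∅): φ is false.
  v (successors {u, w, x, y, z}): φ is true.
  w (successors {y}): φ is true.
  x (successors {y}): φ is true.
  y (successors {x}): φ is true.
  z (successors {v, x}): φ is true.
  t (successors {t}): φ is true.
For instance, at w:
  At w: p is false, \Diamond r is true, so p \to \Diamond r is true.
    At w: \Diamond r requires r at some successor in {y}.
      r holds at y, so \Diamond r is true at w.
Satisfying worlds: {v, w, x, y, z, t}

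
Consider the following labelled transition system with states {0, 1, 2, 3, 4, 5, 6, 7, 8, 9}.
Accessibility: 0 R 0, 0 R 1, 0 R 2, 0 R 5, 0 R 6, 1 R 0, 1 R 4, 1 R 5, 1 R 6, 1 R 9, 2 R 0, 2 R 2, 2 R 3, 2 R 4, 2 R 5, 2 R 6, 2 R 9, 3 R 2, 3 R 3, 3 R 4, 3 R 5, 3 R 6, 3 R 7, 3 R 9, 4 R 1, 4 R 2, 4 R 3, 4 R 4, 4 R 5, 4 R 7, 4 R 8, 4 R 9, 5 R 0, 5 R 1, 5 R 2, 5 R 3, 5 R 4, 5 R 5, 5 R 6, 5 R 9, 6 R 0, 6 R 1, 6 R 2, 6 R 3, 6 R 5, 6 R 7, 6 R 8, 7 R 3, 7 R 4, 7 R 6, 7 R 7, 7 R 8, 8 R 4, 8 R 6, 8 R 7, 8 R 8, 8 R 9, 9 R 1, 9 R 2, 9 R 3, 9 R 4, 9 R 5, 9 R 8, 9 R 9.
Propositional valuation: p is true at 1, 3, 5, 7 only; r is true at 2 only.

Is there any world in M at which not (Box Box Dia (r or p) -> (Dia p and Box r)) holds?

Let φ = not (Box Box Dia (r or p) -> (Dia p and Box r)). Evaluate φ at each world:
  0 (successors {0, 1, 2, 5, 6}): φ is true.
  1 (successors {0, 4, 5, 6, 9}): φ is true.
  2 (successors {0, 2, 3, 4, 5, 6, 9}): φ is true.
  3 (successors {2, 3, 4, 5, 6, 7, 9}): φ is true.
  4 (successors {1, 2, 3, 4, 5, 7, 8, 9}): φ is true.
  5 (successors {0, 1, 2, 3, 4, 5, 6, 9}): φ is true.
  6 (successors {0, 1, 2, 3, 5, 7, 8}): φ is true.
  7 (successors {3, 4, 6, 7, 8}): φ is true.
  8 (successors {4, 6, 7, 8, 9}): φ is true.
  9 (successors {1, 2, 3, 4, 5, 8, 9}): φ is true.
Detail at 0 (witness):
  At 0: Box Box Dia (r or p) -> (Dia p and Box r) is false, so not (Box Box Dia (r or p) -> (Dia p and Box r)) is true.
    At 0: Box Box Dia (r or p) is true, Dia p and Box r is false, so Box Box Dia (r or p) -> (Dia p and Box r) is false.
      At 0: Box Box Dia (r or p) requires Box Dia (r or p) at every successor {0, 1, 2, 5, 6}.
        At 0: Box Dia (r or p) is true.
        At 1: Box Dia (r or p) is true.
        At 2: Box Dia (r or p) is true.
        At 5: Box Dia (r or p) is true.
        At 6: Box Dia (r or p) is true.
      So Box Box Dia (r or p) is true at 0.
      At 0: Dia p is true, Box r is false, so Dia p and Box r is false.

Yes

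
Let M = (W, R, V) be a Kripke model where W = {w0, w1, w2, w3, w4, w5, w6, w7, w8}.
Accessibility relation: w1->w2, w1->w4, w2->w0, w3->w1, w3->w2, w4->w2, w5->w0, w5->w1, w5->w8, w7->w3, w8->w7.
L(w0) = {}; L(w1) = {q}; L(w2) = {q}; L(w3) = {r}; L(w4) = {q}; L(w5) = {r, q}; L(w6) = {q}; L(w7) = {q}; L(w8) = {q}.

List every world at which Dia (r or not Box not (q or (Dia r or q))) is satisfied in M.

Let φ = Dia (r or not Box not (q or (Dia r or q))). Evaluate φ at each world:
  w0 (successors ∅): φ is false.
  w1 (successors {w2, w4}): φ is true.
  w2 (successors {w0}): φ is false.
  w3 (successors {w1, w2}): φ is true.
  w4 (successors {w2}): φ is false.
  w5 (successors {w0, w1, w8}): φ is true.
  w6 (successors ∅): φ is false.
  w7 (successors {w3}): φ is true.
  w8 (successors {w7}): φ is false.
For instance, at w7:
  At w7: Dia (r or not Box not (q or (Dia r or q))) requires r or not Box not (q or (Dia r or q)) at some successor in {w3}.
    r or not Box not (q or (Dia r or q)) holds at w3, so Dia (r or not Box not (q or (Dia r or q))) is true at w7.
      At w3: r is true, not Box not (q or (Dia r or q)) is true, so r or not Box not (q or (Dia r or q)) is true.
Satisfying worlds: {w1, w3, w5, w7}

w1, w3, w5, w7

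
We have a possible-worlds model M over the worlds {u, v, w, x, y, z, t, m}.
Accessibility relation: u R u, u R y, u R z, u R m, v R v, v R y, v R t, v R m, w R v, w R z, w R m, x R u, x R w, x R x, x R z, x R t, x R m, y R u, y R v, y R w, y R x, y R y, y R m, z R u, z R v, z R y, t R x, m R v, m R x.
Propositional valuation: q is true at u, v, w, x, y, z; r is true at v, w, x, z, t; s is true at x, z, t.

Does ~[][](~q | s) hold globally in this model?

Recall that []ψ holds at a world iff ψ holds at every accessible world, and <>ψ holds iff ψ holds at some accessible world.
Let φ = ~[][](~q | s). Evaluate φ at each world:
  u (successors {u, y, z, m}): φ is true.
  v (successors {v, y, t, m}): φ is true.
  w (successors {v, z, m}): φ is true.
  x (successors {u, w, x, z, t, m}): φ is true.
  y (successors {u, v, w, x, y, m}): φ is true.
  z (successors {u, v, y}): φ is true.
  t (successors {x}): φ is true.
  m (successors {v, x}): φ is true.
For instance, at t:
  At t: [][](~q | s) is false, so ~[][](~q | s) is true.
    At t: [][](~q | s) requires [](~q | s) at every successor {x}.
      [](~q | s) fails at x, so [][](~q | s) is false at t.

Yes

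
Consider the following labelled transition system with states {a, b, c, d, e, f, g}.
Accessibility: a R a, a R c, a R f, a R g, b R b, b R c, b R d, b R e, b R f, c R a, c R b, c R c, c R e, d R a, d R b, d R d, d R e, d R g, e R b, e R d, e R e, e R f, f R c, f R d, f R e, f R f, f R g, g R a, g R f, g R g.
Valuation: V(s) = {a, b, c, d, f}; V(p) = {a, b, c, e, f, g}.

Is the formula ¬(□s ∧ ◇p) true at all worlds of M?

Recall that □ψ holds at a world iff ψ holds at every accessible world, and ◇ψ holds iff ψ holds at some accessible world.
Let φ = ¬(□s ∧ ◇p). Evaluate φ at each world:
  a (successors {a, c, f, g}): φ is true.
  b (successors {b, c, d, e, f}): φ is true.
  c (successors {a, b, c, e}): φ is true.
  d (successors {a, b, d, e, g}): φ is true.
  e (successors {b, d, e, f}): φ is true.
  f (successors {c, d, e, f, g}): φ is true.
  g (successors {a, f, g}): φ is true.
For instance, at f:
  At f: □s ∧ ◇p is false, so ¬(□s ∧ ◇p) is true.
    At f: □s is false, ◇p is true, so □s ∧ ◇p is false.
      At f: □s requires s at every successor {c, d, e, f, g}.
        s fails at e, so □s is false at f.
      At f: ◇p requires p at some successor in {c, d, e, f, g}.
        p holds at c, so ◇p is true at f.

Yes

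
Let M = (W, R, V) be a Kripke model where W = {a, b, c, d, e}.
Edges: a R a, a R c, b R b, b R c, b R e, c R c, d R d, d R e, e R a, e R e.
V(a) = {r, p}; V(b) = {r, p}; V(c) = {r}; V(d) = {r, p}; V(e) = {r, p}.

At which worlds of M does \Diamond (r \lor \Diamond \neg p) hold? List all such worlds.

Recall that \Diamond ψ holds at a world iff ψ holds at some accessible world.
Let φ = \Diamond (r \lor \Diamond \neg p). Evaluate φ at each world:
  a (successors {a, c}): φ is true.
  b (successors {b, c, e}): φ is true.
  c (successors {c}): φ is true.
  d (successors {d, e}): φ is true.
  e (successors {a, e}): φ is true.
For instance, at c:
  At c: \Diamond (r \lor \Diamond \neg p) requires r \lor \Diamond \neg p at some successor in {c}.
    r \lor \Diamond \neg p holds at c, so \Diamond (r \lor \Diamond \neg p) is true at c.
      At c: r is true, \Diamond \neg p is true, so r \lor \Diamond \neg p is true.
Satisfying worlds: {a, b, c, d, e}

a, b, c, d, e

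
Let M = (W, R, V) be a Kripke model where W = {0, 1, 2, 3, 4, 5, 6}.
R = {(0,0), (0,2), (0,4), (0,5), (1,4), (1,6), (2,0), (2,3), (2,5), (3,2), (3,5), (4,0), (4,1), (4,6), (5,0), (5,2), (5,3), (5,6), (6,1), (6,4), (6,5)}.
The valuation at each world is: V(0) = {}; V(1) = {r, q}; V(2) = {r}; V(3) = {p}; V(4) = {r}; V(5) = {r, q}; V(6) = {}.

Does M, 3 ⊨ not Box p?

Yes

At 3: Box p is false, so not Box p is true.
  At 3: Box p requires p at every successor {2, 5}.
    p fails at 2, so Box p is false at 3.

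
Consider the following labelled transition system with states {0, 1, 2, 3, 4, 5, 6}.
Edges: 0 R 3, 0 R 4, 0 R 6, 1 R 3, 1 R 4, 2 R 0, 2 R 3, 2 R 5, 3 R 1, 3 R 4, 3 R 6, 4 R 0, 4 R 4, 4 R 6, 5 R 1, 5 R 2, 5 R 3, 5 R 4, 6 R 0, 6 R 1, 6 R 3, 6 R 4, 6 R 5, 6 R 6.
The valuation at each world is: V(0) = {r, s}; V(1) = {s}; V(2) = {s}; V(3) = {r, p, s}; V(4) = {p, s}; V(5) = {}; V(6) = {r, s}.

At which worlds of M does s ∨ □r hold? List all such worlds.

Let φ = s ∨ □r. Evaluate φ at each world:
  0 (successors {3, 4, 6}): φ is true.
  1 (successors {3, 4}): φ is true.
  2 (successors {0, 3, 5}): φ is true.
  3 (successors {1, 4, 6}): φ is true.
  4 (successors {0, 4, 6}): φ is true.
  5 (successors {1, 2, 3, 4}): φ is false.
  6 (successors {0, 1, 3, 4, 5, 6}): φ is true.
For instance, at 0:
  At 0: s is true, □r is false, so s ∨ □r is true.
    At 0: □r requires r at every successor {3, 4, 6}.
      r fails at 4, so □r is false at 0.
Satisfying worlds: {0, 1, 2, 3, 4, 6}

0, 1, 2, 3, 4, 6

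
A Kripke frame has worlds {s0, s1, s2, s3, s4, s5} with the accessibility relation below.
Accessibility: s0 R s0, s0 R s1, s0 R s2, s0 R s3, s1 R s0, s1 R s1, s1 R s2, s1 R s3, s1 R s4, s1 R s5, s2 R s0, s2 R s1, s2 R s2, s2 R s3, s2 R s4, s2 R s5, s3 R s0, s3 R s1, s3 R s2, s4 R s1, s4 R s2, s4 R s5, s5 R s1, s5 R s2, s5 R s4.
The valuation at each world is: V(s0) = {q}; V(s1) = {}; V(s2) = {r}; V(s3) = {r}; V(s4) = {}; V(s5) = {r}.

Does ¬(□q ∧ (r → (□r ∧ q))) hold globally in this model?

Yes

Let φ = ¬(□q ∧ (r → (□r ∧ q))). Evaluate φ at each world:
  s0 (successors {s0, s1, s2, s3}): φ is true.
  s1 (successors {s0, s1, s2, s3, s4, s5}): φ is true.
  s2 (successors {s0, s1, s2, s3, s4, s5}): φ is true.
  s3 (successors {s0, s1, s2}): φ is true.
  s4 (successors {s1, s2, s5}): φ is true.
  s5 (successors {s1, s2, s4}): φ is true.
For instance, at s3:
  At s3: □q ∧ (r → (□r ∧ q)) is false, so ¬(□q ∧ (r → (□r ∧ q))) is true.
    At s3: □q is false, r → (□r ∧ q) is false, so □q ∧ (r → (□r ∧ q)) is false.
      At s3: □q requires q at every successor {s0, s1, s2}.
        q fails at s1, so □q is false at s3.
      At s3: r is true, □r ∧ q is false, so r → (□r ∧ q) is false.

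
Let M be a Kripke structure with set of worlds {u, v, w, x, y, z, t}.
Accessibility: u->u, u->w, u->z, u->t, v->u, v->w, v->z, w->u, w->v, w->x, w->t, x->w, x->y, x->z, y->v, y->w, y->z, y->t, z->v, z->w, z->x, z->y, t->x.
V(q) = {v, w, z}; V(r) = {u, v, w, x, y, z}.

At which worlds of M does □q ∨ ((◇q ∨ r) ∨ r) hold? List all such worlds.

u, v, w, x, y, z

Let φ = □q ∨ ((◇q ∨ r) ∨ r). Evaluate φ at each world:
  u (successors {u, w, z, t}): φ is true.
  v (successors {u, w, z}): φ is true.
  w (successors {u, v, x, t}): φ is true.
  x (successors {w, y, z}): φ is true.
  y (successors {v, w, z, t}): φ is true.
  z (successors {v, w, x, y}): φ is true.
  t (successors {x}): φ is false.
For instance, at v:
  At v: □q is false, (◇q ∨ r) ∨ r is true, so □q ∨ ((◇q ∨ r) ∨ r) is true.
    At v: □q requires q at every successor {u, w, z}.
      q fails at u, so □q is false at v.
    At v: ◇q ∨ r is true, r is true, so (◇q ∨ r) ∨ r is true.
      At v: ◇q is true, r is true, so ◇q ∨ r is true.
Satisfying worlds: {u, v, w, x, y, z}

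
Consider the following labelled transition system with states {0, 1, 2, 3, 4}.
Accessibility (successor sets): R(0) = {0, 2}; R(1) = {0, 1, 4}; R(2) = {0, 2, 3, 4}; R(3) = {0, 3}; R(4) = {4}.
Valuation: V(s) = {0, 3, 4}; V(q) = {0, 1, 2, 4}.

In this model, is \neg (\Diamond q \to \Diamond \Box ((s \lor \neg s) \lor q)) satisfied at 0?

No

At 0: \Diamond q \to \Diamond \Box ((s \lor \neg s) \lor q) is true, so \neg (\Diamond q \to \Diamond \Box ((s \lor \neg s) \lor q)) is false.
  At 0: \Diamond q is true, \Diamond \Box ((s \lor \neg s) \lor q) is true, so \Diamond q \to \Diamond \Box ((s \lor \neg s) \lor q) is true.
    At 0: \Diamond q requires q at some successor in {0, 2}.
      q holds at 0, so \Diamond q is true at 0.
    At 0: \Diamond \Box ((s \lor \neg s) \lor q) requires \Box ((s \lor \neg s) \lor q) at some successor in {0, 2}.
      \Box ((s \lor \neg s) \lor q) holds at 0, so \Diamond \Box ((s \lor \neg s) \lor q) is true at 0.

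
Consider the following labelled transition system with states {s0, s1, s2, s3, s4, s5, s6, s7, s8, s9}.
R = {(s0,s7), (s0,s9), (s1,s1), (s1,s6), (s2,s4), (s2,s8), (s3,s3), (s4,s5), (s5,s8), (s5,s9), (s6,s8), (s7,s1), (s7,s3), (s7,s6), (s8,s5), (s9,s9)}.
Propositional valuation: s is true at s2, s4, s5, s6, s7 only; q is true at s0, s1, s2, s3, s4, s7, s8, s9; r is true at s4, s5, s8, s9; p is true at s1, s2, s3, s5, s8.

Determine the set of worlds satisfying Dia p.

Let φ = Dia p. Evaluate φ at each world:
  s0 (successors {s7, s9}): φ is false.
  s1 (successors {s1, s6}): φ is true.
  s2 (successors {s4, s8}): φ is true.
  s3 (successors {s3}): φ is true.
  s4 (successors {s5}): φ is true.
  s5 (successors {s8, s9}): φ is true.
  s6 (successors {s8}): φ is true.
  s7 (successors {s1, s3, s6}): φ is true.
  s8 (successors {s5}): φ is true.
  s9 (successors {s9}): φ is false.
For instance, at s7:
  At s7: Dia p requires p at some successor in {s1, s3, s6}.
    p holds at s1, so Dia p is true at s7.
Satisfying worlds: {s1, s2, s3, s4, s5, s6, s7, s8}

s1, s2, s3, s4, s5, s6, s7, s8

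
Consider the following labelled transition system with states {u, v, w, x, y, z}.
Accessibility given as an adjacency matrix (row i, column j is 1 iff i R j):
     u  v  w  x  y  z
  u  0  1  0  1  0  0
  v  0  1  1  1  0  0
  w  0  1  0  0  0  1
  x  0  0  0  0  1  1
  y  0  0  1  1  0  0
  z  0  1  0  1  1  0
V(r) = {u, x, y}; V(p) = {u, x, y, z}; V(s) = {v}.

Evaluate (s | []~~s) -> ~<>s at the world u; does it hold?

At u: s | []~~s is false, ~<>s is false, so (s | []~~s) -> ~<>s is true.
  At u: s is false, []~~s is false, so s | []~~s is false.
    At u: []~~s requires ~~s at every successor {v, x}.
      ~~s fails at x, so []~~s is false at u.
  At u: <>s is true, so ~<>s is false.
    At u: <>s requires s at some successor in {v, x}.
      s holds at v, so <>s is true at u.

Yes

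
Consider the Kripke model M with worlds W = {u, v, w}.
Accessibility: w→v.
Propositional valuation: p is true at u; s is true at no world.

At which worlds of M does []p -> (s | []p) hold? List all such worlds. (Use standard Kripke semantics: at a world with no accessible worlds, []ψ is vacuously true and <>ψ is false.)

u, v, w

Let φ = []p -> (s | []p). Evaluate φ at each world:
  u (successors ∅): φ is true.
  v (successors ∅): φ is true.
  w (successors {v}): φ is true.
For instance, at w:
  At w: []p is false, s | []p is false, so []p -> (s | []p) is true.
    At w: []p requires p at every successor {v}.
      p fails at v, so []p is false at w.
    At w: s is false, []p is false, so s | []p is false.
      At w: []p requires p at every successor {v}.
        p fails at v, so []p is false at w.
Satisfying worlds: {u, v, w}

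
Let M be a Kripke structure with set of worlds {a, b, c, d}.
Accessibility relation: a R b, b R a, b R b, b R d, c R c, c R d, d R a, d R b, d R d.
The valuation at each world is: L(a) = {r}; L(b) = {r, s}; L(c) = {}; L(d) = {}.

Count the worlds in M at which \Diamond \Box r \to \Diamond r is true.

Let φ = \Diamond \Box r \to \Diamond r. Evaluate φ at each world:
  a (successors {b}): φ is true.
  b (successors {a, b, d}): φ is true.
  c (successors {c, d}): φ is true.
  d (successors {a, b, d}): φ is true.
For instance, at d:
  At d: \Diamond \Box r is true, \Diamond r is true, so \Diamond \Box r \to \Diamond r is true.
    At d: \Diamond \Box r requires \Box r at some successor in {a, b, d}.
      \Box r holds at a, so \Diamond \Box r is true at d.
    At d: \Diamond r requires r at some successor in {a, b, d}.
      r holds at a, so \Diamond r is true at d.
Satisfying worlds: {a, b, c, d}

4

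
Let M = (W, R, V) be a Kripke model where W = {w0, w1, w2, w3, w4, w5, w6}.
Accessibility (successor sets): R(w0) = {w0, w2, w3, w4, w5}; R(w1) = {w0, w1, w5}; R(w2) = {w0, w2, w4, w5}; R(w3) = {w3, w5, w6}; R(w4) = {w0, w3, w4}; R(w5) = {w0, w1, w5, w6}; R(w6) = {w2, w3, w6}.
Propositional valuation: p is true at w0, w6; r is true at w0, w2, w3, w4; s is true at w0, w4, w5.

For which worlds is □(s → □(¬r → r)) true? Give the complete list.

Let φ = □(s → □(¬r → r)). Evaluate φ at each world:
  w0 (successors {w0, w2, w3, w4, w5}): φ is false.
  w1 (successors {w0, w1, w5}): φ is false.
  w2 (successors {w0, w2, w4, w5}): φ is false.
  w3 (successors {w3, w5, w6}): φ is false.
  w4 (successors {w0, w3, w4}): φ is false.
  w5 (successors {w0, w1, w5, w6}): φ is false.
  w6 (successors {w2, w3, w6}): φ is true.
For instance, at w1:
  At w1: □(s → □(¬r → r)) requires s → □(¬r → r) at every successor {w0, w1, w5}.
    s → □(¬r → r) fails at w0, so □(s → □(¬r → r)) is false at w1.
      At w0: s is true, □(¬r → r) is false, so s → □(¬r → r) is false.
Satisfying worlds: {w6}

w6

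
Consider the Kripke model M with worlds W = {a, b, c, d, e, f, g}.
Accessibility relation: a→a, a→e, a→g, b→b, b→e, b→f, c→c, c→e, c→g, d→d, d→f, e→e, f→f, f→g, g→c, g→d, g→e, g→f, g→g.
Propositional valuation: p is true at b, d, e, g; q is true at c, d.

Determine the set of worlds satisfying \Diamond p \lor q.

Let φ = \Diamond p \lor q. Evaluate φ at each world:
  a (successors {a, e, g}): φ is true.
  b (successors {b, e, f}): φ is true.
  c (successors {c, e, g}): φ is true.
  d (successors {d, f}): φ is true.
  e (successors {e}): φ is true.
  f (successors {f, g}): φ is true.
  g (successors {c, d, e, f, g}): φ is true.
For instance, at d:
  At d: \Diamond p is true, q is true, so \Diamond p \lor q is true.
    At d: \Diamond p requires p at some successor in {d, f}.
      p holds at d, so \Diamond p is true at d.
Satisfying worlds: {a, b, c, d, e, f, g}

a, b, c, d, e, f, g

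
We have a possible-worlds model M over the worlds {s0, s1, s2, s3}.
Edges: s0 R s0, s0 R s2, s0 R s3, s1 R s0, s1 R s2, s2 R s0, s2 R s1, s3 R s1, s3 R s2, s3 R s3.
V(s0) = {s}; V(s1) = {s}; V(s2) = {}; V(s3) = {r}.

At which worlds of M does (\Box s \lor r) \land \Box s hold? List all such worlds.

Recall that \Box ψ holds at a world iff ψ holds at every accessible world, and \Diamond ψ holds iff ψ holds at some accessible world.
Let φ = (\Box s \lor r) \land \Box s. Evaluate φ at each world:
  s0 (successors {s0, s2, s3}): φ is false.
  s1 (successors {s0, s2}): φ is false.
  s2 (successors {s0, s1}): φ is true.
  s3 (successors {s1, s2, s3}): φ is false.
For instance, at s1:
  At s1: \Box s \lor r is false, \Box s is false, so (\Box s \lor r) \land \Box s is false.
    At s1: \Box s is false, r is false, so \Box s \lor r is false.
      At s1: \Box s requires s at every successor {s0, s2}.
        s fails at s2, so \Box s is false at s1.
    At s1: \Box s requires s at every successor {s0, s2}.
      s fails at s2, so \Box s is false at s1.
Satisfying worlds: {s2}

s2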